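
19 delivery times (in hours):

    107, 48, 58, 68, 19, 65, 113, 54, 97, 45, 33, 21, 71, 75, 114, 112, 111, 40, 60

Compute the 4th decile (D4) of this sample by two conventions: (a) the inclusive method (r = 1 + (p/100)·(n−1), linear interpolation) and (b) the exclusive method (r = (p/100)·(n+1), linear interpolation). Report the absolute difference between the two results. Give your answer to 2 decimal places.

Sorted: 19, 21, 33, 40, 45, 48, 54, 58, 60, 65, 68, 71, 75, 97, 107, 111, 112, 113, 114.
n = 19.
(a) r = 8.2; between ranks 8 (58) and 9 (60): 58.4.
(b) r = 8 → value at rank 8 = 58.
|58.4 − 58| = 0.4.

0.40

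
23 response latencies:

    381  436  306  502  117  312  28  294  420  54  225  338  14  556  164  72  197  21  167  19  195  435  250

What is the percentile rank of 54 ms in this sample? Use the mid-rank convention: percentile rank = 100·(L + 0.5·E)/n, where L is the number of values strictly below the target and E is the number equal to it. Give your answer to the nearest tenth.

Sorted: 14, 19, 21, 28, 54, 72, 117, 164, 167, 195, 197, 225, 250, 294, 306, 312, 338, 381, 420, 435, 436, 502, 556.
Count below 54: L = 4; count equal: E = 1; n = 23.
Percentile rank = 100·(4 + 0.5·1)/23 = 100·4.5/23 = 19.57.

19.6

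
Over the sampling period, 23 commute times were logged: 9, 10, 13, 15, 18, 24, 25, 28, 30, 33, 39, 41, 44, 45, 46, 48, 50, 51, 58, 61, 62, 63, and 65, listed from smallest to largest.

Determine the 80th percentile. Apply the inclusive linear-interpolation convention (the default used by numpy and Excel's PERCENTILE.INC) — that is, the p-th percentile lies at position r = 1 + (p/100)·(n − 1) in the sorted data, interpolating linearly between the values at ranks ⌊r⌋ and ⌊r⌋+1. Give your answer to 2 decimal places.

n = 23.
r = 1 + (80/100)·(23 − 1) = 1 + 17.6 = 18.6.
Rank 18 is 51 and rank 19 is 58.
Interpolate: 51 + 0.6·(58 − 51) = 51 + 0.6·7 = 55.2.

55.20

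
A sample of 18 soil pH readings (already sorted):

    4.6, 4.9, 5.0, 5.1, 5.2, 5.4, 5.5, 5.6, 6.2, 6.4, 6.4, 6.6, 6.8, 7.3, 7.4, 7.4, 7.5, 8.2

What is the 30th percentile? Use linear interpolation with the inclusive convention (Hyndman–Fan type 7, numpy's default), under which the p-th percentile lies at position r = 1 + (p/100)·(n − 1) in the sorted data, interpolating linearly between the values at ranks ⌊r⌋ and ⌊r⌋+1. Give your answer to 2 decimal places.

n = 18.
r = 1 + (30/100)·(18 − 1) = 1 + 5.1 = 6.1.
Rank 6 is 5.4 and rank 7 is 5.5.
Interpolate: 5.4 + 0.1·(5.5 − 5.4) = 5.4 + 0.1·0.1 = 5.41.

5.41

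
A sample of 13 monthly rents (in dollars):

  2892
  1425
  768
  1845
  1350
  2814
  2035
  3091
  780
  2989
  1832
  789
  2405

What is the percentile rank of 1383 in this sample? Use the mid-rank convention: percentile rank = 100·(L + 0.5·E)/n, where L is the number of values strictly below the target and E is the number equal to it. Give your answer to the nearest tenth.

30.8

Sorted: 768, 780, 789, 1350, 1425, 1832, 1845, 2035, 2405, 2814, 2892, 2989, 3091.
Count below 1383: L = 4; count equal: E = 0; n = 13.
Percentile rank = 100·(4 + 0.5·0)/13 = 100·4/13 = 30.77.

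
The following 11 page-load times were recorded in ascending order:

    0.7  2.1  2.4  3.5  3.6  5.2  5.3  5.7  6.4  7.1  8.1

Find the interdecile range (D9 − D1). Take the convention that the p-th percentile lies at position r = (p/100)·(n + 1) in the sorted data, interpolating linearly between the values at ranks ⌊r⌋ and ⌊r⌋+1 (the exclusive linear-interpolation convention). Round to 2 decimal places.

n = 11.
P10: r = 1.2; ranks 1–2 are 0.7, 2.1; interpolating gives 0.98.
P90: r = 10.8; ranks 10–11 are 7.1, 8.1; interpolating gives 7.9.
Difference: 7.9 − 0.98 = 6.92.

6.92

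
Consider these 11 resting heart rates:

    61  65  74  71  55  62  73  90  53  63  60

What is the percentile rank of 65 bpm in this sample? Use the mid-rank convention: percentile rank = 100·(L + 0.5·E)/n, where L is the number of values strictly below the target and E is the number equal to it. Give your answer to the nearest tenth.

Sorted: 53, 55, 60, 61, 62, 63, 65, 71, 73, 74, 90.
Count below 65: L = 6; count equal: E = 1; n = 11.
Percentile rank = 100·(6 + 0.5·1)/11 = 100·6.5/11 = 59.09.

59.1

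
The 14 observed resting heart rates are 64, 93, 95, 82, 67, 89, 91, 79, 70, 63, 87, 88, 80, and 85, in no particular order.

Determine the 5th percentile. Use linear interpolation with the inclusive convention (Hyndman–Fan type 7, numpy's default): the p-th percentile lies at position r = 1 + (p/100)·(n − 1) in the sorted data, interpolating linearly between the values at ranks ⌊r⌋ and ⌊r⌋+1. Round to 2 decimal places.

63.65

Sorted: 63, 64, 67, 70, 79, 80, 82, 85, 87, 88, 89, 91, 93, 95.
n = 14.
r = 1 + (5/100)·(14 − 1) = 1 + 0.65 = 1.65.
Rank 1 is 63 and rank 2 is 64.
Interpolate: 63 + 0.65·(64 − 63) = 63 + 0.65·1 = 63.65.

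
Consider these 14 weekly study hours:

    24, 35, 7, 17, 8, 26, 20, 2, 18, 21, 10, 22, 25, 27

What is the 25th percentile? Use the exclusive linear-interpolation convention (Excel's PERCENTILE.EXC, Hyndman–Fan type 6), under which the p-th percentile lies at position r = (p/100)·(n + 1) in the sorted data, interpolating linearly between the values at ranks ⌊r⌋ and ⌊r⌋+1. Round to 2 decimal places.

9.50

Sorted: 2, 7, 8, 10, 17, 18, 20, 21, 22, 24, 25, 26, 27, 35.
n = 14.
r = (25/100)·(14 + 1) = 3.75.
Rank 3 is 8 and rank 4 is 10.
Interpolate: 8 + 0.75·(10 − 8) = 8 + 0.75·2 = 9.5.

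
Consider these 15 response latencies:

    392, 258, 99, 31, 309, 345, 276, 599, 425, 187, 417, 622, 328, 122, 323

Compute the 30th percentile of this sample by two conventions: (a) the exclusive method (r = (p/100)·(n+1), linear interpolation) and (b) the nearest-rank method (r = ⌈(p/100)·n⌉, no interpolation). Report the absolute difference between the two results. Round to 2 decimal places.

Sorted: 31, 99, 122, 187, 258, 276, 309, 323, 328, 345, 392, 417, 425, 599, 622.
n = 15.
(a) r = 4.8; between ranks 4 (187) and 5 (258): 243.8.
(b) the nearest-rank method: rank 5 → 258.
|243.8 − 258| = 14.2.

14.20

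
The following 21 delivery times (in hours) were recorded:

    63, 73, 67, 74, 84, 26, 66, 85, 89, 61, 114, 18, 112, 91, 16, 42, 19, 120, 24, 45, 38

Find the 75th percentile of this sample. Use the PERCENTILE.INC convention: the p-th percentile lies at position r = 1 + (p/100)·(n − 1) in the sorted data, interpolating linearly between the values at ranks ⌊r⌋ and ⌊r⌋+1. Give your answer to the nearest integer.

85

Sorted: 16, 18, 19, 24, 26, 38, 42, 45, 61, 63, 66, 67, 73, 74, 84, 85, 89, 91, 112, 114, 120.
n = 21.
r = 1 + (75/100)·(21 − 1) = 1 + 15 = 16.
r is an integer, so P75 is the value at rank 16: 85.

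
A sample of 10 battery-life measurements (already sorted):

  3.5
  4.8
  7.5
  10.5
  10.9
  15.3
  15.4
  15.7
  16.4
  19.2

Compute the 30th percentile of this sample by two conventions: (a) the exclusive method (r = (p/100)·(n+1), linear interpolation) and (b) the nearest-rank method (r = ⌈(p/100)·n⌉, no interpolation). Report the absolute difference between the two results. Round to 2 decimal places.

n = 10.
(a) r = 3.3; between ranks 3 (7.5) and 4 (10.5): 8.4.
(b) the nearest-rank method: rank 3 → 7.5.
|8.4 − 7.5| = 0.9.

0.90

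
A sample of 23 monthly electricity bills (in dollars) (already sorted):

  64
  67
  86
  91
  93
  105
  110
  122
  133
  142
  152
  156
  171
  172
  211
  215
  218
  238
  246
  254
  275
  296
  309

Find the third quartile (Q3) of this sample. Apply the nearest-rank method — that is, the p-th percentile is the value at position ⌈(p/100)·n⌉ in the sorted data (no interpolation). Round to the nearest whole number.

238

n = 23.
Position = ⌈75/100 · 23⌉ = ⌈17.25⌉ = 18.
The value at rank 18 is 238.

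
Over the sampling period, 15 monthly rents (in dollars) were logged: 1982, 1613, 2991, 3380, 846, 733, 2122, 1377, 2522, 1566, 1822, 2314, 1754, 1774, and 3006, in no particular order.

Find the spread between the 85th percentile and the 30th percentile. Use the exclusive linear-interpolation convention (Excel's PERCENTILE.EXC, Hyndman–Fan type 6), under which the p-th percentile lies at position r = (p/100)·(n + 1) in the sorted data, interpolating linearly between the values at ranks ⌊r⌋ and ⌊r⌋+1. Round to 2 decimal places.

Sorted: 733, 846, 1377, 1566, 1613, 1754, 1774, 1822, 1982, 2122, 2314, 2522, 2991, 3006, 3380.
n = 15.
P30: r = 4.8; ranks 4–5 are 1566, 1613; interpolating gives 1603.6.
P85: r = 13.6; ranks 13–14 are 2991, 3006; interpolating gives 3000.
Difference: 3000 − 1603.6 = 1396.4.

1396.40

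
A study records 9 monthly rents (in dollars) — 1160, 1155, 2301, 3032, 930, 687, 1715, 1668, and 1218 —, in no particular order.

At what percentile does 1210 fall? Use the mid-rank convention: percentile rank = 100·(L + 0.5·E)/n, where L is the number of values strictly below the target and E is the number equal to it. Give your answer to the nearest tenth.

Sorted: 687, 930, 1155, 1160, 1218, 1668, 1715, 2301, 3032.
Count below 1210: L = 4; count equal: E = 0; n = 9.
Percentile rank = 100·(4 + 0.5·0)/9 = 100·4/9 = 44.44.

44.4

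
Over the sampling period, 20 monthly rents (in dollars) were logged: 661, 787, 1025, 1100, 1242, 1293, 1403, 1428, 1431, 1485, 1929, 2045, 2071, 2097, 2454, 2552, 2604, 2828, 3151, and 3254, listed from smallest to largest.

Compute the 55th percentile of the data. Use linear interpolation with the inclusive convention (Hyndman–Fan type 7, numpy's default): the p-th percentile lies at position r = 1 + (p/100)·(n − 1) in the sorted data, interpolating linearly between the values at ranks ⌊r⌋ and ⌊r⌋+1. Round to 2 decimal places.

n = 20.
r = 1 + (55/100)·(20 − 1) = 1 + 10.45 = 11.45.
Rank 11 is 1929 and rank 12 is 2045.
Interpolate: 1929 + 0.45·(2045 − 1929) = 1929 + 0.45·116 = 1981.2.

1981.20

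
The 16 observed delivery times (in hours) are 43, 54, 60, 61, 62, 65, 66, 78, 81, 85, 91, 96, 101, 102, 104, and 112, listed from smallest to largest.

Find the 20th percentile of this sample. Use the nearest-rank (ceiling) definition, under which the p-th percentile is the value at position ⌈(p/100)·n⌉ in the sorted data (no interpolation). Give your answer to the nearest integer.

n = 16.
Position = ⌈20/100 · 16⌉ = ⌈3.2⌉ = 4.
The value at rank 4 is 61.

61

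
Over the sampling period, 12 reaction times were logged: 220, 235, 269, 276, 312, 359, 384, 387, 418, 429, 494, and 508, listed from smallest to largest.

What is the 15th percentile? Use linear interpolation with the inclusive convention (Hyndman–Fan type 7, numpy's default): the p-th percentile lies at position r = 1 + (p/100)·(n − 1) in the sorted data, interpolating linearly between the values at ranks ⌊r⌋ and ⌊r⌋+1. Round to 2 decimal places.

257.10

n = 12.
r = 1 + (15/100)·(12 − 1) = 1 + 1.65 = 2.65.
Rank 2 is 235 and rank 3 is 269.
Interpolate: 235 + 0.65·(269 − 235) = 235 + 0.65·34 = 257.1.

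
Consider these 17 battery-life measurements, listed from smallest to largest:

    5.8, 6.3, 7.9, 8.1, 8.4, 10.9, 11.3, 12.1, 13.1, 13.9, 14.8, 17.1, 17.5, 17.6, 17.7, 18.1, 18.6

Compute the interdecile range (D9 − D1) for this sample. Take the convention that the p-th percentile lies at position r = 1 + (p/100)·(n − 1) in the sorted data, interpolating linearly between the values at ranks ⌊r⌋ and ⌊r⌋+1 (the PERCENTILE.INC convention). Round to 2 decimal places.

n = 17.
P10: r = 2.6; ranks 2–3 are 6.3, 7.9; interpolating gives 7.26.
P90: r = 15.4; ranks 15–16 are 17.7, 18.1; interpolating gives 17.86.
Difference: 17.86 − 7.26 = 10.6.

10.60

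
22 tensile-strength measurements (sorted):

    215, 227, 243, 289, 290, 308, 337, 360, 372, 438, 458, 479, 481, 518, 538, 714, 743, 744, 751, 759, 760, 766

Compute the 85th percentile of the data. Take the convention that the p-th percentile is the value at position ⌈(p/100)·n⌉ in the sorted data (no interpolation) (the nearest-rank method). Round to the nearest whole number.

751

n = 22.
Position = ⌈85/100 · 22⌉ = ⌈18.7⌉ = 19.
The value at rank 19 is 751.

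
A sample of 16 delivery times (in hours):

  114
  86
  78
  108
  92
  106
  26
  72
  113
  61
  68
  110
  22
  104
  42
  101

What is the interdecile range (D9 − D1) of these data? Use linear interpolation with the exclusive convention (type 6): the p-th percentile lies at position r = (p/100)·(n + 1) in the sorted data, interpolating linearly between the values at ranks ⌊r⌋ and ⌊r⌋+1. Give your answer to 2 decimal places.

Sorted: 22, 26, 42, 61, 68, 72, 78, 86, 92, 101, 104, 106, 108, 110, 113, 114.
n = 16.
P10: r = 1.7; ranks 1–2 are 22, 26; interpolating gives 24.8.
P90: r = 15.3; ranks 15–16 are 113, 114; interpolating gives 113.3.
Difference: 113.3 − 24.8 = 88.5.

88.50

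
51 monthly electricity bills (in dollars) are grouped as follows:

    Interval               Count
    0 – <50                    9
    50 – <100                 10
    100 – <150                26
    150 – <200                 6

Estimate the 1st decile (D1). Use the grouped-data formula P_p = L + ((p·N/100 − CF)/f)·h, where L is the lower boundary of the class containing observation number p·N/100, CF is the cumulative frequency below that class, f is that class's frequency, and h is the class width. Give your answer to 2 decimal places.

N = 51; target position k = 10/100 · 51 = 5.1.
Cumulative frequencies: 9, 19, 45, 51.
Observation 5.1 falls in the class 0 – <50.
L = 0, CF = 0, f = 9, h = 50.
P10 = 0 + ((5.1 − 0)/9)·50 = 0 + 28.3333 = 28.3333.

28.33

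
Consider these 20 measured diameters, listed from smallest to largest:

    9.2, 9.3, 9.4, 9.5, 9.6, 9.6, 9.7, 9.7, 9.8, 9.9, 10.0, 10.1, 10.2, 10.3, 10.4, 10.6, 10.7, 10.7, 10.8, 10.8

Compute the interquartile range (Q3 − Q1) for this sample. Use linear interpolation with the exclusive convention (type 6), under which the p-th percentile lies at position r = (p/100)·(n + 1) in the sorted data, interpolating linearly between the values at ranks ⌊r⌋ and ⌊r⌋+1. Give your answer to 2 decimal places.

0.95

n = 20.
P25: r = 5.25; ranks 5–6 are 9.6, 9.6; interpolating gives 9.6.
P75: r = 15.75; ranks 15–16 are 10.4, 10.6; interpolating gives 10.55.
Difference: 10.55 − 9.6 = 0.95.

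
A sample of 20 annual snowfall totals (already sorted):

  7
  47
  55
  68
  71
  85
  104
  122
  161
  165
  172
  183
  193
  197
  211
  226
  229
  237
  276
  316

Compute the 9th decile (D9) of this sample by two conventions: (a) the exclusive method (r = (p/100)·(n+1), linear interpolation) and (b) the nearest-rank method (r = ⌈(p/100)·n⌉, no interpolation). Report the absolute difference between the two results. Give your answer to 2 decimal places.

n = 20.
(a) r = 18.9; between ranks 18 (237) and 19 (276): 272.1.
(b) the nearest-rank method: rank 18 → 237.
|272.1 − 237| = 35.1.

35.10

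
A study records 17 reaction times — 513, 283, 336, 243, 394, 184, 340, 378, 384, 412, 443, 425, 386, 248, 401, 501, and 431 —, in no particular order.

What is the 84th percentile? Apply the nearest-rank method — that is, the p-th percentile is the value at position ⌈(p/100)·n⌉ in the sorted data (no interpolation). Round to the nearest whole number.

Sorted: 184, 243, 248, 283, 336, 340, 378, 384, 386, 394, 401, 412, 425, 431, 443, 501, 513.
n = 17.
Position = ⌈84/100 · 17⌉ = ⌈14.28⌉ = 15.
The value at rank 15 is 443.

443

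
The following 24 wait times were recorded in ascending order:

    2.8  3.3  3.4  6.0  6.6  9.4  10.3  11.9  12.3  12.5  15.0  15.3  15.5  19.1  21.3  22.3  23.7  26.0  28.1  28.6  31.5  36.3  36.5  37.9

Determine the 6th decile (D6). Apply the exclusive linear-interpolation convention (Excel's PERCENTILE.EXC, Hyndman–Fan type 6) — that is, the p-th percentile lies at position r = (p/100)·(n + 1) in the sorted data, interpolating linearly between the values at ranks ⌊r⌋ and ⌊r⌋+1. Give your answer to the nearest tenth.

n = 24.
r = (60/100)·(24 + 1) = 15.
r is an integer, so P60 is the value at rank 15: 21.3.

21.3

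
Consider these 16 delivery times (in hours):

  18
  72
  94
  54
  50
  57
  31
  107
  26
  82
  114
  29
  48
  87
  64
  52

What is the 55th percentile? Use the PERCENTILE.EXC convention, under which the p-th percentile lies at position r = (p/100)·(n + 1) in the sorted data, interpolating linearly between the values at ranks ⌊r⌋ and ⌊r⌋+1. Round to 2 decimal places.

59.45

Sorted: 18, 26, 29, 31, 48, 50, 52, 54, 57, 64, 72, 82, 87, 94, 107, 114.
n = 16.
r = (55/100)·(16 + 1) = 9.35.
Rank 9 is 57 and rank 10 is 64.
Interpolate: 57 + 0.35·(64 − 57) = 57 + 0.35·7 = 59.45.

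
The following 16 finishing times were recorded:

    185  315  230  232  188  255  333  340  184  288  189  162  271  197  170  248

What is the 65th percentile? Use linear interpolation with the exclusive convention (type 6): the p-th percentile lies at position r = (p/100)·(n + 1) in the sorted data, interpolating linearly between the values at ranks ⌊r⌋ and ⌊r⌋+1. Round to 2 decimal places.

Sorted: 162, 170, 184, 185, 188, 189, 197, 230, 232, 248, 255, 271, 288, 315, 333, 340.
n = 16.
r = (65/100)·(16 + 1) = 11.05.
Rank 11 is 255 and rank 12 is 271.
Interpolate: 255 + 0.05·(271 − 255) = 255 + 0.05·16 = 255.8.

255.80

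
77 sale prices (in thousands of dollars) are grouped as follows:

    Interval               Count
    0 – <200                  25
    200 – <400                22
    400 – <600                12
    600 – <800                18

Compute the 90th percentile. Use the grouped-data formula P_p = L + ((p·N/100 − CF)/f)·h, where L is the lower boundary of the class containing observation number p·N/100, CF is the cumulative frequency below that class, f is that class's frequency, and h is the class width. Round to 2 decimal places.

N = 77; target position k = 90/100 · 77 = 69.3.
Cumulative frequencies: 25, 47, 59, 77.
Observation 69.3 falls in the class 600 – <800.
L = 600, CF = 59, f = 18, h = 200.
P90 = 600 + ((69.3 − 59)/18)·200 = 600 + 114.444 = 714.444.

714.44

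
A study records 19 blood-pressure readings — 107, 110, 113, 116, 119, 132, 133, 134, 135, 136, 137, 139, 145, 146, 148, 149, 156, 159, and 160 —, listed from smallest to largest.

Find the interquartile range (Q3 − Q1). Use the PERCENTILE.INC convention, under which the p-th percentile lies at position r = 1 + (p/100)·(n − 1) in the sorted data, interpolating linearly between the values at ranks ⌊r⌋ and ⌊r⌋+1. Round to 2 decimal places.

21.50

n = 19.
P25: r = 5.5; ranks 5–6 are 119, 132; interpolating gives 125.5.
P75: r = 14.5; ranks 14–15 are 146, 148; interpolating gives 147.
Difference: 147 − 125.5 = 21.5.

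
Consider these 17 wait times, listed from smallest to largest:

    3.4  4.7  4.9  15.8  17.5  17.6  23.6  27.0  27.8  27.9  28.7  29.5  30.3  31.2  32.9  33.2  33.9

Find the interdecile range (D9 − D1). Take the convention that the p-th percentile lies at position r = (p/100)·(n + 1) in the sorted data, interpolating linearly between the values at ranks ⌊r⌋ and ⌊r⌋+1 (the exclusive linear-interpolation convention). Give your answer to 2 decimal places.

n = 17.
P10: r = 1.8; ranks 1–2 are 3.4, 4.7; interpolating gives 4.44.
P90: r = 16.2; ranks 16–17 are 33.2, 33.9; interpolating gives 33.34.
Difference: 33.34 − 4.44 = 28.9.

28.90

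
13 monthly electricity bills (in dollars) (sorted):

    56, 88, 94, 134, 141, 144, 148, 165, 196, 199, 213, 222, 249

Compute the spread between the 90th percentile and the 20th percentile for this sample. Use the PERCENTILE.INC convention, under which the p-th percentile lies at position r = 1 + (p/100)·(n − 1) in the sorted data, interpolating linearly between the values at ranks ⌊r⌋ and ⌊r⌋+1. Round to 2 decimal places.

n = 13.
P20: r = 3.4; ranks 3–4 are 94, 134; interpolating gives 110.
P90: r = 11.8; ranks 11–12 are 213, 222; interpolating gives 220.2.
Difference: 220.2 − 110 = 110.2.

110.20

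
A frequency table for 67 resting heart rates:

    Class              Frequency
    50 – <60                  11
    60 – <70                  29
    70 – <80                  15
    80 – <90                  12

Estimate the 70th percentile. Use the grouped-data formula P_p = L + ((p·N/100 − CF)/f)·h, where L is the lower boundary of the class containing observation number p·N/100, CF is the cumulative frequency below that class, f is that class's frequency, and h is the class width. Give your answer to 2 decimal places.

N = 67; target position k = 70/100 · 67 = 46.9.
Cumulative frequencies: 11, 40, 55, 67.
Observation 46.9 falls in the class 70 – <80.
L = 70, CF = 40, f = 15, h = 10.
P70 = 70 + ((46.9 − 40)/15)·10 = 70 + 4.6 = 74.6.

74.60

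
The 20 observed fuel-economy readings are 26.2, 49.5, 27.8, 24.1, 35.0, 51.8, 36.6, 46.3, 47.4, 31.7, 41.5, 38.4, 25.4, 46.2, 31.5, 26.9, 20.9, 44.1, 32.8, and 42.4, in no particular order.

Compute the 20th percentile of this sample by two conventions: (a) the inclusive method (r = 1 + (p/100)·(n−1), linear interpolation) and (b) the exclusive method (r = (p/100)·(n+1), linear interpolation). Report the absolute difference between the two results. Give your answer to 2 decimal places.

0.42

Sorted: 20.9, 24.1, 25.4, 26.2, 26.9, 27.8, 31.5, 31.7, 32.8, 35.0, 36.6, 38.4, 41.5, 42.4, 44.1, 46.2, 46.3, 47.4, 49.5, 51.8.
n = 20.
(a) r = 4.8; between ranks 4 (26.2) and 5 (26.9): 26.76.
(b) r = 4.2; between ranks 4 (26.2) and 5 (26.9): 26.34.
|26.76 − 26.34| = 0.42.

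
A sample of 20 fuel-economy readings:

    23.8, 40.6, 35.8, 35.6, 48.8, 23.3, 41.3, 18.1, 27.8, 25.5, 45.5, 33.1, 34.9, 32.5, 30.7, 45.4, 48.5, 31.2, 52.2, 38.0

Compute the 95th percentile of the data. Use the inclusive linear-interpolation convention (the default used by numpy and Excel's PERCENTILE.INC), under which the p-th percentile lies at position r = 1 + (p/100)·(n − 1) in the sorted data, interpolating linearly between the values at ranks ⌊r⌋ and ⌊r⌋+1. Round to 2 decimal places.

48.97

Sorted: 18.1, 23.3, 23.8, 25.5, 27.8, 30.7, 31.2, 32.5, 33.1, 34.9, 35.6, 35.8, 38.0, 40.6, 41.3, 45.4, 45.5, 48.5, 48.8, 52.2.
n = 20.
r = 1 + (95/100)·(20 − 1) = 1 + 18.05 = 19.05.
Rank 19 is 48.8 and rank 20 is 52.2.
Interpolate: 48.8 + 0.05·(52.2 − 48.8) = 48.8 + 0.05·3.4 = 48.97.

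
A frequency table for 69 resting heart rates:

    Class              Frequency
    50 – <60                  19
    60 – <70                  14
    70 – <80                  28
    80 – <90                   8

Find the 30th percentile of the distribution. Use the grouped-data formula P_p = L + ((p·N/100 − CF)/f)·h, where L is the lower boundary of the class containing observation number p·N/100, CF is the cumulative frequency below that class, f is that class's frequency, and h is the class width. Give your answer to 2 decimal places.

61.21

N = 69; target position k = 30/100 · 69 = 20.7.
Cumulative frequencies: 19, 33, 61, 69.
Observation 20.7 falls in the class 60 – <70.
L = 60, CF = 19, f = 14, h = 10.
P30 = 60 + ((20.7 − 19)/14)·10 = 60 + 1.21429 = 61.2143.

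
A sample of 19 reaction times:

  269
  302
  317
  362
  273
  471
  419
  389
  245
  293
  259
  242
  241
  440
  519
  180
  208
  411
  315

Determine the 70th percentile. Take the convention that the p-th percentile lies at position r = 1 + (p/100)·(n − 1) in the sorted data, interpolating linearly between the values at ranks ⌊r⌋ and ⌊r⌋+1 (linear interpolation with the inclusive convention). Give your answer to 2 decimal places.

378.20

Sorted: 180, 208, 241, 242, 245, 259, 269, 273, 293, 302, 315, 317, 362, 389, 411, 419, 440, 471, 519.
n = 19.
r = 1 + (70/100)·(19 − 1) = 1 + 12.6 = 13.6.
Rank 13 is 362 and rank 14 is 389.
Interpolate: 362 + 0.6·(389 − 362) = 362 + 0.6·27 = 378.2.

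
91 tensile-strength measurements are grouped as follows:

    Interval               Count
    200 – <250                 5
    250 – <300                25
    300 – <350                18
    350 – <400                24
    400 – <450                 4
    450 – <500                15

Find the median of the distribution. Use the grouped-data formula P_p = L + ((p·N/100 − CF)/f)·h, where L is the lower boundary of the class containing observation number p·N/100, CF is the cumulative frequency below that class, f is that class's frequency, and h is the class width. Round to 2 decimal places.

N = 91; target position k = 50/100 · 91 = 45.5.
Cumulative frequencies: 5, 30, 48, 72, 76, 91.
Observation 45.5 falls in the class 300 – <350.
L = 300, CF = 30, f = 18, h = 50.
P50 = 300 + ((45.5 − 30)/18)·50 = 300 + 43.0556 = 343.056.

343.06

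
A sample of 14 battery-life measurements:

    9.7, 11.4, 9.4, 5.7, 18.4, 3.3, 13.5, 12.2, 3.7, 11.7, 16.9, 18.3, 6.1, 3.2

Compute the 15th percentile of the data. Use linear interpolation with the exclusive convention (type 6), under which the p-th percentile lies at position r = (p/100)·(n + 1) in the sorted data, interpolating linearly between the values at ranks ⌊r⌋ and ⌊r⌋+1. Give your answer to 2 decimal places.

3.40

Sorted: 3.2, 3.3, 3.7, 5.7, 6.1, 9.4, 9.7, 11.4, 11.7, 12.2, 13.5, 16.9, 18.3, 18.4.
n = 14.
r = (15/100)·(14 + 1) = 2.25.
Rank 2 is 3.3 and rank 3 is 3.7.
Interpolate: 3.3 + 0.25·(3.7 − 3.3) = 3.3 + 0.25·0.4 = 3.4.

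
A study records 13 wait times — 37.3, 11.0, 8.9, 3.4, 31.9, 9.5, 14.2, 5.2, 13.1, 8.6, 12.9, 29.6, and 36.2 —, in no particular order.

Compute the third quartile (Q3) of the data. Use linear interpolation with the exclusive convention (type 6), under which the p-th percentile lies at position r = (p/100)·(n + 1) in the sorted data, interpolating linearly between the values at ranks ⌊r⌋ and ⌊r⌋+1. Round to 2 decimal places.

Sorted: 3.4, 5.2, 8.6, 8.9, 9.5, 11.0, 12.9, 13.1, 14.2, 29.6, 31.9, 36.2, 37.3.
n = 13.
r = (75/100)·(13 + 1) = 10.5.
Rank 10 is 29.6 and rank 11 is 31.9.
Interpolate: 29.6 + 0.5·(31.9 − 29.6) = 29.6 + 0.5·2.3 = 30.75.

30.75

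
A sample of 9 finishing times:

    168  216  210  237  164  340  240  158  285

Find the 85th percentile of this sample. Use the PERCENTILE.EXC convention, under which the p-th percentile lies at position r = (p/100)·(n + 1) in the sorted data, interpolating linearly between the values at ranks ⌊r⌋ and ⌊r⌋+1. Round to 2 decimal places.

Sorted: 158, 164, 168, 210, 216, 237, 240, 285, 340.
n = 9.
r = (85/100)·(9 + 1) = 8.5.
Rank 8 is 285 and rank 9 is 340.
Interpolate: 285 + 0.5·(340 − 285) = 285 + 0.5·55 = 312.5.

312.50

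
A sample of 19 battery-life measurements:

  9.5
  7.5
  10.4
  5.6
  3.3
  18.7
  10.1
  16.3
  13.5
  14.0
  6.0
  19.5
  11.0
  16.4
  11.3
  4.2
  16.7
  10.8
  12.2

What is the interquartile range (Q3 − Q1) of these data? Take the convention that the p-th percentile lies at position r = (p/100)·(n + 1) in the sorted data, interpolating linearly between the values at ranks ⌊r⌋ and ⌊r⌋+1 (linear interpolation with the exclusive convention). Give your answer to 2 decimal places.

8.80

Sorted: 3.3, 4.2, 5.6, 6.0, 7.5, 9.5, 10.1, 10.4, 10.8, 11.0, 11.3, 12.2, 13.5, 14.0, 16.3, 16.4, 16.7, 18.7, 19.5.
n = 19.
P25: r = 5 (integer) → 7.5.
P75: r = 15 (integer) → 16.3.
Difference: 16.3 − 7.5 = 8.8.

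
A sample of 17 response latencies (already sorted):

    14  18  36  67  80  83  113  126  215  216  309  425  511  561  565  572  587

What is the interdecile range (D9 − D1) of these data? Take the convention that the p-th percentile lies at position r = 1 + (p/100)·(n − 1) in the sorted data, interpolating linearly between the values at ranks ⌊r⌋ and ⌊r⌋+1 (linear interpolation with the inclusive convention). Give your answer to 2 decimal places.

n = 17.
P10: r = 2.6; ranks 2–3 are 18, 36; interpolating gives 28.8.
P90: r = 15.4; ranks 15–16 are 565, 572; interpolating gives 567.8.
Difference: 567.8 − 28.8 = 539.

539.00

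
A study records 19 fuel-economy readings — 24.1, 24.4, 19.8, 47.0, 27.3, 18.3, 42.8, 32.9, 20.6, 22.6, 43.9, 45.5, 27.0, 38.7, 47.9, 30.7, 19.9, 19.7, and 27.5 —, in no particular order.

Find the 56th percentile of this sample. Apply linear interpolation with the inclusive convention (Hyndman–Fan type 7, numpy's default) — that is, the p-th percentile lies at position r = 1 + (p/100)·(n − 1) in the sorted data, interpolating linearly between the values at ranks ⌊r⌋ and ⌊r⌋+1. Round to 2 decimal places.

Sorted: 18.3, 19.7, 19.8, 19.9, 20.6, 22.6, 24.1, 24.4, 27.0, 27.3, 27.5, 30.7, 32.9, 38.7, 42.8, 43.9, 45.5, 47.0, 47.9.
n = 19.
r = 1 + (56/100)·(19 − 1) = 1 + 10.08 = 11.08.
Rank 11 is 27.5 and rank 12 is 30.7.
Interpolate: 27.5 + 0.08·(30.7 − 27.5) = 27.5 + 0.08·3.2 = 27.756.

27.76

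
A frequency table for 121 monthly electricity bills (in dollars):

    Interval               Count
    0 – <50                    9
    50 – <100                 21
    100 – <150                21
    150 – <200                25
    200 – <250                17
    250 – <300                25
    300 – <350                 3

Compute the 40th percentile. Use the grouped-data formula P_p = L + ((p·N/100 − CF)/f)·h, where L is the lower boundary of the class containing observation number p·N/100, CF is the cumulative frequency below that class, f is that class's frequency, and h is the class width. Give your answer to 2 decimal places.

N = 121; target position k = 40/100 · 121 = 48.4.
Cumulative frequencies: 9, 30, 51, 76, 93, 118, 121.
Observation 48.4 falls in the class 100 – <150.
L = 100, CF = 30, f = 21, h = 50.
P40 = 100 + ((48.4 − 30)/21)·50 = 100 + 43.8095 = 143.81.

143.81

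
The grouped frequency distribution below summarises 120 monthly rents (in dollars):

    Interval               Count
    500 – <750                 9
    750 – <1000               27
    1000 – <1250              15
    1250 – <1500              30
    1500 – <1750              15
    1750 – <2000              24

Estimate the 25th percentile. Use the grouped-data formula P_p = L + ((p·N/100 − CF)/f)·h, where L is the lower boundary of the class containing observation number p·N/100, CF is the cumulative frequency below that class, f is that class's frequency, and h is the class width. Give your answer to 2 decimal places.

N = 120; target position k = 25/100 · 120 = 30.
Cumulative frequencies: 9, 36, 51, 81, 96, 120.
Observation 30 falls in the class 750 – <1000.
L = 750, CF = 9, f = 27, h = 250.
P25 = 750 + ((30 − 9)/27)·250 = 750 + 194.444 = 944.444.

944.44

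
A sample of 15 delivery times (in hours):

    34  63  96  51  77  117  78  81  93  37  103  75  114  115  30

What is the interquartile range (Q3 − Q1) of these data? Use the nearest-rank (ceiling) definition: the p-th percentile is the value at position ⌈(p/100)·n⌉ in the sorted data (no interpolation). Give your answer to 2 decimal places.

Sorted: 30, 34, 37, 51, 63, 75, 77, 78, 81, 93, 96, 103, 114, 115, 117.
n = 15.
P25: rank ⌈25/100·15⌉ = 4 → 51.
P75: rank ⌈75/100·15⌉ = 12 → 103.
Difference: 103 − 51 = 52.

52.00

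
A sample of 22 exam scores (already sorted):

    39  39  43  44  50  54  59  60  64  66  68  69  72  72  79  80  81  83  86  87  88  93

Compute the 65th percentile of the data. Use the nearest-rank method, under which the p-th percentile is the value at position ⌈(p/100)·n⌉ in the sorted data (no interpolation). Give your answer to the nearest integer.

n = 22.
Position = ⌈65/100 · 22⌉ = ⌈14.3⌉ = 15.
The value at rank 15 is 79.

79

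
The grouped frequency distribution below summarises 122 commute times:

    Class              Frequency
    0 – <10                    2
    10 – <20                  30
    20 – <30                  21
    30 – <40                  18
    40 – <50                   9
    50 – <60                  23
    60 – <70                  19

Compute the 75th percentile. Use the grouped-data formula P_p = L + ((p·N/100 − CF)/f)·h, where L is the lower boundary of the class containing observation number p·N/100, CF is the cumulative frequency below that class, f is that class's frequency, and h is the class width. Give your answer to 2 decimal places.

55.00

N = 122; target position k = 75/100 · 122 = 91.5.
Cumulative frequencies: 2, 32, 53, 71, 80, 103, 122.
Observation 91.5 falls in the class 50 – <60.
L = 50, CF = 80, f = 23, h = 10.
P75 = 50 + ((91.5 − 80)/23)·10 = 50 + 5 = 55.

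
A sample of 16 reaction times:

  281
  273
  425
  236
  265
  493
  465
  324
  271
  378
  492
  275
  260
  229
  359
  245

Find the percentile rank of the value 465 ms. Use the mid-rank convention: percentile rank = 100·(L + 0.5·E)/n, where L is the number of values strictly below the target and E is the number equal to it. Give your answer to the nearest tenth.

84.4

Sorted: 229, 236, 245, 260, 265, 271, 273, 275, 281, 324, 359, 378, 425, 465, 492, 493.
Count below 465: L = 13; count equal: E = 1; n = 16.
Percentile rank = 100·(13 + 0.5·1)/16 = 100·13.5/16 = 84.38.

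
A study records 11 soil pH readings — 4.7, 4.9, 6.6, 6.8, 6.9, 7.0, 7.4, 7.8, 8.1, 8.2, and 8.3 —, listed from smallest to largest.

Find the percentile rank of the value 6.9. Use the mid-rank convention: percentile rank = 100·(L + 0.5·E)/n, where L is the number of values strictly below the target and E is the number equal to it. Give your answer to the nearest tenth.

Count below 6.9: L = 4; count equal: E = 1; n = 11.
Percentile rank = 100·(4 + 0.5·1)/11 = 100·4.5/11 = 40.91.

40.9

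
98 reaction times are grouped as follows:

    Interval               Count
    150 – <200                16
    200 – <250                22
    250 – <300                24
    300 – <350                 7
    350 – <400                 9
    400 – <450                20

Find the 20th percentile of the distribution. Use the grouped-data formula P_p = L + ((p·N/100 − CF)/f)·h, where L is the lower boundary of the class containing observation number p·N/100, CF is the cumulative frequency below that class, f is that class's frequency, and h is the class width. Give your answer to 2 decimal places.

208.18

N = 98; target position k = 20/100 · 98 = 19.6.
Cumulative frequencies: 16, 38, 62, 69, 78, 98.
Observation 19.6 falls in the class 200 – <250.
L = 200, CF = 16, f = 22, h = 50.
P20 = 200 + ((19.6 − 16)/22)·50 = 200 + 8.18182 = 208.182.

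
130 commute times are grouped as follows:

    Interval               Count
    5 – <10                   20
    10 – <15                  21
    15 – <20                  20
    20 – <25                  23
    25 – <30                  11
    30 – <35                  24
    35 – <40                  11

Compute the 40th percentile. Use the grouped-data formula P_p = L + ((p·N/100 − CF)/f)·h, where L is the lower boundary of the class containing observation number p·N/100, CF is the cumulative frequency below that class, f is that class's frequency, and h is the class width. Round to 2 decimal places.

17.75

N = 130; target position k = 40/100 · 130 = 52.
Cumulative frequencies: 20, 41, 61, 84, 95, 119, 130.
Observation 52 falls in the class 15 – <20.
L = 15, CF = 41, f = 20, h = 5.
P40 = 15 + ((52 − 41)/20)·5 = 15 + 2.75 = 17.75.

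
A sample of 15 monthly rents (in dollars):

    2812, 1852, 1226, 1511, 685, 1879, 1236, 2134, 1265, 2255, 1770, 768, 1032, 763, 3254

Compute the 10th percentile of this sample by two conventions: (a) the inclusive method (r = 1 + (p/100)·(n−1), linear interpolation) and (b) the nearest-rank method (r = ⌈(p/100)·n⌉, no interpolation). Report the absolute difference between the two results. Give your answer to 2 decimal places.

Sorted: 685, 763, 768, 1032, 1226, 1236, 1265, 1511, 1770, 1852, 1879, 2134, 2255, 2812, 3254.
n = 15.
(a) r = 2.4; between ranks 2 (763) and 3 (768): 765.
(b) the nearest-rank method: rank 2 → 763.
|765 − 763| = 2.

2.00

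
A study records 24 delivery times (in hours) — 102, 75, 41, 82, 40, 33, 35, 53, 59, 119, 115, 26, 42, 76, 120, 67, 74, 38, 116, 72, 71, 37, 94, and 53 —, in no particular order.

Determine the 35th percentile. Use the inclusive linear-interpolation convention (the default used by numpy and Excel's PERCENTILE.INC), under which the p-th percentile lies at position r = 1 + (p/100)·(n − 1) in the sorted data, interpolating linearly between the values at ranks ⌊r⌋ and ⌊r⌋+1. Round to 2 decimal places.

Sorted: 26, 33, 35, 37, 38, 40, 41, 42, 53, 53, 59, 67, 71, 72, 74, 75, 76, 82, 94, 102, 115, 116, 119, 120.
n = 24.
r = 1 + (35/100)·(24 − 1) = 1 + 8.05 = 9.05.
Rank 9 is 53 and rank 10 is 53.
Interpolate: 53 + 0.05·(53 − 53) = 53 + 0.05·0 = 53.

53.00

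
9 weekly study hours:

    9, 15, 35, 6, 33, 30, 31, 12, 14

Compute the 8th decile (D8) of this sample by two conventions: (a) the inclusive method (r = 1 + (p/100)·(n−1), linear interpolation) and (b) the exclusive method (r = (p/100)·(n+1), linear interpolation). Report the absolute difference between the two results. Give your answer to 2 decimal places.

1.20

Sorted: 6, 9, 12, 14, 15, 30, 31, 33, 35.
n = 9.
(a) r = 7.4; between ranks 7 (31) and 8 (33): 31.8.
(b) r = 8 → value at rank 8 = 33.
|31.8 − 33| = 1.2.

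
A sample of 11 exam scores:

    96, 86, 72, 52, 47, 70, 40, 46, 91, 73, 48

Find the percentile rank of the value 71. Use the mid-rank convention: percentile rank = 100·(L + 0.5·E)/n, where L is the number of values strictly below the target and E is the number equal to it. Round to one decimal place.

54.5

Sorted: 40, 46, 47, 48, 52, 70, 72, 73, 86, 91, 96.
Count below 71: L = 6; count equal: E = 0; n = 11.
Percentile rank = 100·(6 + 0.5·0)/11 = 100·6/11 = 54.55.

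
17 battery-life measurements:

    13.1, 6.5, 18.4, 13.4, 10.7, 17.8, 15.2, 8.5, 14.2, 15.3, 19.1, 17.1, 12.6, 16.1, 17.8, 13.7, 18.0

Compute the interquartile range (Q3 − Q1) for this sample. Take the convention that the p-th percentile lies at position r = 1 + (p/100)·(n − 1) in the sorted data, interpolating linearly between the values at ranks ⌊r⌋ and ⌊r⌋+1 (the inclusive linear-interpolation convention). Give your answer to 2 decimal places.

Sorted: 6.5, 8.5, 10.7, 12.6, 13.1, 13.4, 13.7, 14.2, 15.2, 15.3, 16.1, 17.1, 17.8, 17.8, 18.0, 18.4, 19.1.
n = 17.
P25: r = 5 (integer) → 13.1.
P75: r = 13 (integer) → 17.8.
Difference: 17.8 − 13.1 = 4.7.

4.70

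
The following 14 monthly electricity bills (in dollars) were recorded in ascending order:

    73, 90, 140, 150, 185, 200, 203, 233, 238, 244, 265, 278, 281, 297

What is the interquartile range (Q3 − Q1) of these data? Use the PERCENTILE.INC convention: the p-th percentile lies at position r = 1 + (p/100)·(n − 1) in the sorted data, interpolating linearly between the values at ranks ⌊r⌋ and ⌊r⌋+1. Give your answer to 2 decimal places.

n = 14.
P25: r = 4.25; ranks 4–5 are 150, 185; interpolating gives 158.75.
P75: r = 10.75; ranks 10–11 are 244, 265; interpolating gives 259.75.
Difference: 259.75 − 158.75 = 101.

101.00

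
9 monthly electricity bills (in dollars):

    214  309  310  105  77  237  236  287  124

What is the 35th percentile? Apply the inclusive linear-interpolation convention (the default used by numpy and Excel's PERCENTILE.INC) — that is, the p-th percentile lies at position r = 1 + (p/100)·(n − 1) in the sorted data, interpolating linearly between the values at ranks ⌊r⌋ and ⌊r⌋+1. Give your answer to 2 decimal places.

196.00

Sorted: 77, 105, 124, 214, 236, 237, 287, 309, 310.
n = 9.
r = 1 + (35/100)·(9 − 1) = 1 + 2.8 = 3.8.
Rank 3 is 124 and rank 4 is 214.
Interpolate: 124 + 0.8·(214 − 124) = 124 + 0.8·90 = 196.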